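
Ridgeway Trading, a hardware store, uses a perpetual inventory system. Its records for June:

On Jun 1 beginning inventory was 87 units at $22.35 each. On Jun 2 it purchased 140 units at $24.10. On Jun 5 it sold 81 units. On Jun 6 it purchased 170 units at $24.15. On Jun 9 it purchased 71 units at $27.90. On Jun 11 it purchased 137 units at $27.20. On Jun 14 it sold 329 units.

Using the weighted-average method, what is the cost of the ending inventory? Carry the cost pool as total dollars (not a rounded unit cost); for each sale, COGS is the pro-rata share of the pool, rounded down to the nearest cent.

After Jun 1: 87 on hand, pool $1,944.45 (≈ $22.3500 each)
After Jun 2: 227 on hand, pool $5,318.45 (≈ $23.4293 each)
Jun 5, sell 81: 81/227 × $5,318.45 → $1,897.77
After Jun 6: 316 on hand, pool $7,526.18 (≈ $23.8170 each)
After Jun 9: 387 on hand, pool $9,507.08 (≈ $24.5661 each)
After Jun 11: 524 on hand, pool $13,233.48 (≈ $25.2547 each)
Jun 14, sell 329: 329/524 × $13,233.48 → $8,308.80
Total COGS = $1,897.77 + $8,308.80 = $10,206.57
Ending inventory (cost pool remaining) = $4,924.68

Ending inventory = $4,924.68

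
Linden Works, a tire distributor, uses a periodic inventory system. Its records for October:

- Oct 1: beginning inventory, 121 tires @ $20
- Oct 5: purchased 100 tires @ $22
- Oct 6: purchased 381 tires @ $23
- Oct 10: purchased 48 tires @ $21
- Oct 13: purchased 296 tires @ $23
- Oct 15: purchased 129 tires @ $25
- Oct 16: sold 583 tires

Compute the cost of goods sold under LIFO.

Oct 16, 583 sold [LIFO — newest first]: 129 @ $25 + 296 @ $23 + 48 @ $21 + 110 @ $23 = $13,571
Ending inventory: 121 @ $20 + 100 @ $22 + 271 @ $23 = $10,853

COGS = $13,571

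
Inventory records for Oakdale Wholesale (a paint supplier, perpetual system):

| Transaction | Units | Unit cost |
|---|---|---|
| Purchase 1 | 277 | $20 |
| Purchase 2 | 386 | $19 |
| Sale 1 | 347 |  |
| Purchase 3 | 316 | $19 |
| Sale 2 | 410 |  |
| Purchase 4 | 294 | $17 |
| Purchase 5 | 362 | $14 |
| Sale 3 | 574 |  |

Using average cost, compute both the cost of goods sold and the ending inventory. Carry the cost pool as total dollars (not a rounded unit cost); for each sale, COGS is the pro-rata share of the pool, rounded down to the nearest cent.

After Purchase 1: 277 on hand, pool $5,540.00 (≈ $20.0000 each)
After Purchase 2: 663 on hand, pool $12,874.00 (≈ $19.4178 each)
Sale 1, sell 347: 347/663 × $12,874.00 → $6,737.97
After Purchase 3: 632 on hand, pool $12,140.03 (≈ $19.2089 each)
Sale 2, sell 410: 410/632 × $12,140.03 → $7,875.65
After Purchase 4: 516 on hand, pool $9,262.38 (≈ $17.9503 each)
After Purchase 5: 878 on hand, pool $14,330.38 (≈ $16.3216 each)
Sale 3, sell 574: 574/878 × $14,330.38 → $9,368.60
Total COGS = $6,737.97 + $7,875.65 + $9,368.60 = $23,982.22
Ending inventory (cost pool remaining) = $4,961.78

COGS = $23,982.22; ending inventory = $4,961.78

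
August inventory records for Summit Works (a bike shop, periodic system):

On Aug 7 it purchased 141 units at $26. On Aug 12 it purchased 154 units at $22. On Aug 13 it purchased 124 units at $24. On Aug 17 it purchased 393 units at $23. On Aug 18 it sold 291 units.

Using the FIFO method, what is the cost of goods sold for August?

COGS = $6,966

Aug 18, 291 sold [FIFO — oldest first]: 141 @ $26 + 150 @ $22 = $6,966
Ending inventory: 4 @ $22 + 124 @ $24 + 393 @ $23 = $12,103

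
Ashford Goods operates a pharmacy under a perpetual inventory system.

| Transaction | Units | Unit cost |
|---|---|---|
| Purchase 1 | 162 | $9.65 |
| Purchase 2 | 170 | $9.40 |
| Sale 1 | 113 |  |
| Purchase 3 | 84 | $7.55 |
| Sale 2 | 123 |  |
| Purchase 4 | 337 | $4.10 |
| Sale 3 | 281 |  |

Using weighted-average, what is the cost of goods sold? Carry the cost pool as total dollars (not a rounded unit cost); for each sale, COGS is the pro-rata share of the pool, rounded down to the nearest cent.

After Purchase 1: 162 on hand, pool $1,563.30 (≈ $9.6500 each)
After Purchase 2: 332 on hand, pool $3,161.30 (≈ $9.5220 each)
Sale 1, sell 113: 113/332 × $3,161.30 → $1,075.98
After Purchase 3: 303 on hand, pool $2,719.52 (≈ $8.9753 each)
Sale 2, sell 123: 123/303 × $2,719.52 → $1,103.96
After Purchase 4: 517 on hand, pool $2,997.26 (≈ $5.7974 each)
Sale 3, sell 281: 281/517 × $2,997.26 → $1,629.07
Total COGS = $1,075.98 + $1,103.96 + $1,629.07 = $3,809.01
Ending inventory (cost pool remaining) = $1,368.19
Check: goods available $5,177.20 = COGS $3,809.01 + ending $1,368.19

COGS = $3,809.01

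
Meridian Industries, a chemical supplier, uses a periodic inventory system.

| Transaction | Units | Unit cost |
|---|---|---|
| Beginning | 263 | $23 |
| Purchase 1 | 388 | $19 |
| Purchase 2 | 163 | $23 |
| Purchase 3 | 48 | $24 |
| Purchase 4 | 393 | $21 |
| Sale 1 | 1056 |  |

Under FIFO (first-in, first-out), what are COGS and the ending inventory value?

Sale 1 (1056) [FIFO — oldest first]: 263 @ $23 + 388 @ $19 + 163 @ $23 + 48 @ $24 + 194 @ $21 = $22,396
Ending inventory: 199 @ $21 = $4,179

COGS = $22,396; ending inventory = $4,179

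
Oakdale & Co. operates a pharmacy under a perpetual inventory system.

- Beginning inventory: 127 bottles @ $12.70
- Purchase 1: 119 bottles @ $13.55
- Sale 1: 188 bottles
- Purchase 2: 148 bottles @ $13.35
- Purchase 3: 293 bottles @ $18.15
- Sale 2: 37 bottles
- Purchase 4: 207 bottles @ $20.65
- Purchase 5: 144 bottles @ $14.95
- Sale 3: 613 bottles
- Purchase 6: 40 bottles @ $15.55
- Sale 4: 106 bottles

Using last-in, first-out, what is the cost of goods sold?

COGS = $15,817.25

Sale 1 (188) [LIFO — newest first]: 119 @ $13.55 + 69 @ $12.70 = $2,488.75
Sale 2 (37) [LIFO — newest first]: 37 @ $18.15 = $671.55
Sale 3 (613) [LIFO — newest first]: 144 @ $14.95 + 207 @ $20.65 + 256 @ $18.15 + 6 @ $13.35 = $11,153.85
Sale 4 (106) [LIFO — newest first]: 40 @ $15.55 + 66 @ $13.35 = $1,503.10
Total COGS = $2,488.75 + $671.55 + $11,153.85 + $1,503.10 = $15,817.25
Ending inventory: 58 @ $12.70 + 76 @ $13.35 = $1,751.20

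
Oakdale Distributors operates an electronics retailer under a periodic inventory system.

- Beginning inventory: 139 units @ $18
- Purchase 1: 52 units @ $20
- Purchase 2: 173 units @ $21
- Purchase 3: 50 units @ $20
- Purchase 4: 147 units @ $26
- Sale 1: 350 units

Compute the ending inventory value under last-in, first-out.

Ending inventory = $3,962

Sale 1 (350) [LIFO — newest first]: 147 @ $26 + 50 @ $20 + 153 @ $21 = $8,035
Ending inventory: 139 @ $18 + 52 @ $20 + 20 @ $21 = $3,962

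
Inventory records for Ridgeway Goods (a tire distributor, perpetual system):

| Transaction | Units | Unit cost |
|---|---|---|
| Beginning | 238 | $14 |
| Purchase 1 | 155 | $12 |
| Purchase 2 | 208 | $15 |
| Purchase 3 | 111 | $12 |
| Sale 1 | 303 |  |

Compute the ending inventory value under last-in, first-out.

Ending inventory = $5,432

Sale 1 (303) [LIFO — newest first]: 111 @ $12 + 192 @ $15 = $4,212
Ending inventory: 238 @ $14 + 155 @ $12 + 16 @ $15 = $5,432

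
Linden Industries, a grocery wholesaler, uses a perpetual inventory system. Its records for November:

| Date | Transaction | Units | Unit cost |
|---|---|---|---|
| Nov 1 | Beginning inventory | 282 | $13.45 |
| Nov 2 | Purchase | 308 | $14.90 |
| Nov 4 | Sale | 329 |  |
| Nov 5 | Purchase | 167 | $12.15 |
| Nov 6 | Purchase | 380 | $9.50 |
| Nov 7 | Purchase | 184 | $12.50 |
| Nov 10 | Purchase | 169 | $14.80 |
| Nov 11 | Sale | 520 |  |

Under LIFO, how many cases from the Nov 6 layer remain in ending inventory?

213

Nov 4, 329 sold [LIFO — newest first]: 308 @ $14.90 + 21 @ $13.45 = $4,871.65
Nov 11, 520 sold [LIFO — newest first]: 169 @ $14.80 + 184 @ $12.50 + 167 @ $9.50 = $6,387.70
Total COGS = $4,871.65 + $6,387.70 = $11,259.35
Ending inventory: 261 @ $13.45 + 167 @ $12.15 + 213 @ $9.50 = $7,563.00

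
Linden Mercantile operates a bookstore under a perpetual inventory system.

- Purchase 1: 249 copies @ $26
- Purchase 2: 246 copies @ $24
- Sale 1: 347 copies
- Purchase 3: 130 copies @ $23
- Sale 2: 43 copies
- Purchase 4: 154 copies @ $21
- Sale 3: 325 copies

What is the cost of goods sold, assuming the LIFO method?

COGS = $16,938

Sale 1 (347) [LIFO — newest first]: 246 @ $24 + 101 @ $26 = $8,530
Sale 2 (43) [LIFO — newest first]: 43 @ $23 = $989
Sale 3 (325) [LIFO — newest first]: 154 @ $21 + 87 @ $23 + 84 @ $26 = $7,419
Total COGS = $8,530 + $989 + $7,419 = $16,938
Ending inventory: 64 @ $26 = $1,664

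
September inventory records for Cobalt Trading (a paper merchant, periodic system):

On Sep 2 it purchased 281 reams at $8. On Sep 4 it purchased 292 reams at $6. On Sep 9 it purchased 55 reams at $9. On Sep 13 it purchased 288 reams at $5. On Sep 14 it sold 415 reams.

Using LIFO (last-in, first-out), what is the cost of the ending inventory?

Ending inventory = $3,568

Sep 14, 415 sold [LIFO — newest first]: 288 @ $5 + 55 @ $9 + 72 @ $6 = $2,367
Ending inventory: 281 @ $8 + 220 @ $6 = $3,568
Check: goods available $5,935 = COGS $2,367 + ending $3,568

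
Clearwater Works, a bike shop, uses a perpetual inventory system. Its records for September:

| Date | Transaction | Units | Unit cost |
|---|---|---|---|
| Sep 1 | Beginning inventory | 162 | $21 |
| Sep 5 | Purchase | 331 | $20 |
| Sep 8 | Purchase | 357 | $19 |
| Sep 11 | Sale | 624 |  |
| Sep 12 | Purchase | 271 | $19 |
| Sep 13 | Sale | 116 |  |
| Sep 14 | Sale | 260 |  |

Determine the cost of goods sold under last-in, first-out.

Sep 11, 624 sold [LIFO — newest first]: 357 @ $19 + 267 @ $20 = $12,123
Sep 13, 116 sold [LIFO — newest first]: 116 @ $19 = $2,204
Sep 14, 260 sold [LIFO — newest first]: 155 @ $19 + 64 @ $20 + 41 @ $21 = $5,086
Total COGS = $12,123 + $2,204 + $5,086 = $19,413
Ending inventory: 121 @ $21 = $2,541
Check: goods available $21,954 = COGS $19,413 + ending $2,541

COGS = $19,413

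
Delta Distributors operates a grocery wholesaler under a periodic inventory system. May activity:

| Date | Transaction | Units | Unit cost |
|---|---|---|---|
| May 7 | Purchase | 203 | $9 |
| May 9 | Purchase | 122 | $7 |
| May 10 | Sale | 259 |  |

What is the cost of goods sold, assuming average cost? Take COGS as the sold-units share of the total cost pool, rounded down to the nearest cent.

May 10, sell 259: 259/325 × $2,681.00 → $2,136.55
Ending inventory (cost pool remaining) = $544.45
Check: goods available $2,681.00 = COGS $2,136.55 + ending $544.45

COGS = $2,136.55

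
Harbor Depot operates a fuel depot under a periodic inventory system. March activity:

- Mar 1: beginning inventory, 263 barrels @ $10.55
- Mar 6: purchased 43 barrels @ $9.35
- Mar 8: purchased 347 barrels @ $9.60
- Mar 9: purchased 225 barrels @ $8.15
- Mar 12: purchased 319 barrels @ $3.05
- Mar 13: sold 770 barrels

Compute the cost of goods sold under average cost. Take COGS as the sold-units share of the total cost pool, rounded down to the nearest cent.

COGS = $5,991.84

Mar 13, sell 770: 770/1197 × $9,314.60 → $5,991.84
Ending inventory (cost pool remaining) = $3,322.76
Check: goods available $9,314.60 = COGS $5,991.84 + ending $3,322.76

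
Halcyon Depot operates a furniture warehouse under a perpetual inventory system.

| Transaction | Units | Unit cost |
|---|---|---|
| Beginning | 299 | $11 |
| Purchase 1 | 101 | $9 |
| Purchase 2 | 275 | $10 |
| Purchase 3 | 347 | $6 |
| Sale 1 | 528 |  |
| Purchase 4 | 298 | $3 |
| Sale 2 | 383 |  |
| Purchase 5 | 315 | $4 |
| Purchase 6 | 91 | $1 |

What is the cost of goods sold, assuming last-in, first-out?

COGS = $5,636

Sale 1 (528) [LIFO — newest first]: 347 @ $6 + 181 @ $10 = $3,892
Sale 2 (383) [LIFO — newest first]: 298 @ $3 + 85 @ $10 = $1,744
Total COGS = $3,892 + $1,744 = $5,636
Ending inventory: 299 @ $11 + 101 @ $9 + 9 @ $10 + 315 @ $4 + 91 @ $1 = $5,639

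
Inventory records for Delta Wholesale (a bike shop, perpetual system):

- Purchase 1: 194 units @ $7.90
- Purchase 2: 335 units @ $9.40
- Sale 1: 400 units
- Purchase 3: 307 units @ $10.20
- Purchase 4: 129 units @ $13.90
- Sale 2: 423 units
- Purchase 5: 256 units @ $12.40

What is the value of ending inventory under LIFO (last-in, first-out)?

Ending inventory = $4,326.10

Sale 1 (400) [LIFO — newest first]: 335 @ $9.40 + 65 @ $7.90 = $3,662.50
Sale 2 (423) [LIFO — newest first]: 129 @ $13.90 + 294 @ $10.20 = $4,791.90
Total COGS = $3,662.50 + $4,791.90 = $8,454.40
Ending inventory: 129 @ $7.90 + 13 @ $10.20 + 256 @ $12.40 = $4,326.10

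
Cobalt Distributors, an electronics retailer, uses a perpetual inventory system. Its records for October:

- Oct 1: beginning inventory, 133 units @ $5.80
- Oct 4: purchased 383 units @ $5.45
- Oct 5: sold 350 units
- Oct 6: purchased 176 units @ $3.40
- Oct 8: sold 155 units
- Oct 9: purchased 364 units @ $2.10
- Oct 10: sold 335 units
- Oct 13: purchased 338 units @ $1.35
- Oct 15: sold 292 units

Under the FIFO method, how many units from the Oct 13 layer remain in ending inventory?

Oct 5, 350 sold [FIFO — oldest first]: 133 @ $5.80 + 217 @ $5.45 = $1,954.05
Oct 8, 155 sold [FIFO — oldest first]: 155 @ $5.45 = $844.75
Oct 10, 335 sold [FIFO — oldest first]: 11 @ $5.45 + 176 @ $3.40 + 148 @ $2.10 = $969.15
Oct 15, 292 sold [FIFO — oldest first]: 216 @ $2.10 + 76 @ $1.35 = $556.20
Total COGS = $1,954.05 + $844.75 + $969.15 + $556.20 = $4,324.15
Ending inventory: 262 @ $1.35 = $353.70
Check: goods available $4,677.85 = COGS $4,324.15 + ending $353.70

262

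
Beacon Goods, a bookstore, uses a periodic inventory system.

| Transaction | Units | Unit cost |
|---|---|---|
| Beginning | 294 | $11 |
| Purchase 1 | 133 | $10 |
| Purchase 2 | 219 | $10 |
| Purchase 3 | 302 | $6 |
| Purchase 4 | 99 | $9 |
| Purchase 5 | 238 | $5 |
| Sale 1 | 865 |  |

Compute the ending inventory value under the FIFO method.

Sale 1 (865) [FIFO — oldest first]: 294 @ $11 + 133 @ $10 + 219 @ $10 + 219 @ $6 = $8,068
Ending inventory: 83 @ $6 + 99 @ $9 + 238 @ $5 = $2,579

Ending inventory = $2,579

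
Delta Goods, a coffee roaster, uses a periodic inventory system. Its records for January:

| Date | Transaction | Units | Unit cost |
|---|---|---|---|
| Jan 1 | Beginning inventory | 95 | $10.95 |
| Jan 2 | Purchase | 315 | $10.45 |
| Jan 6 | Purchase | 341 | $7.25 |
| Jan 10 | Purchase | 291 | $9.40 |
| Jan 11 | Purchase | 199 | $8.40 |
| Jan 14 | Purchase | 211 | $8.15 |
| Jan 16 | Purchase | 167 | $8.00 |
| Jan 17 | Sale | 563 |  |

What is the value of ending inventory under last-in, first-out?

Jan 17, 563 sold [LIFO — newest first]: 167 @ $8.00 + 211 @ $8.15 + 185 @ $8.40 = $4,609.65
Ending inventory: 95 @ $10.95 + 315 @ $10.45 + 341 @ $7.25 + 291 @ $9.40 + 14 @ $8.40 = $9,657.25
Check: goods available $14,266.90 = COGS $4,609.65 + ending $9,657.25

Ending inventory = $9,657.25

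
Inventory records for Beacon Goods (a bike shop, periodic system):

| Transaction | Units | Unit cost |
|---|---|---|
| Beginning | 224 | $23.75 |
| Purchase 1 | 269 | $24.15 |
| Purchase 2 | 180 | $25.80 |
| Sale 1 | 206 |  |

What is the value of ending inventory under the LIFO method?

Ending inventory = $11,188.45

Sale 1 (206) [LIFO — newest first]: 180 @ $25.80 + 26 @ $24.15 = $5,271.90
Ending inventory: 224 @ $23.75 + 243 @ $24.15 = $11,188.45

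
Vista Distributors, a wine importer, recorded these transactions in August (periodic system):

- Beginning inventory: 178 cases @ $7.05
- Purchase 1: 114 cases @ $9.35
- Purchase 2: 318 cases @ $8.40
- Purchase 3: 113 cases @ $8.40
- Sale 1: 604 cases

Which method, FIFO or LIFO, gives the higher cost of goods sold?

FIFO COGS: 178 @ $7.05 + 114 @ $9.35 + 312 @ $8.40 = $4,941.60
LIFO COGS: 113 @ $8.40 + 318 @ $8.40 + 114 @ $9.35 + 59 @ $7.05 = $5,102.25

LIFO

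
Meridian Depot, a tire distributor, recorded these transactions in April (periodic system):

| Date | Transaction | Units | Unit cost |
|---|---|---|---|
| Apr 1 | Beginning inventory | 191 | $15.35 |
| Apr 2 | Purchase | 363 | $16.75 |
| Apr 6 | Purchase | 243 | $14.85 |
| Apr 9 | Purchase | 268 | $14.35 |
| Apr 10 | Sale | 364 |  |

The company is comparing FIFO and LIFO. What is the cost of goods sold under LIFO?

FIFO COGS: 191 @ $15.35 + 173 @ $16.75 = $5,829.60
LIFO COGS: 268 @ $14.35 + 96 @ $14.85 = $5,271.40

COGS = $5,271.40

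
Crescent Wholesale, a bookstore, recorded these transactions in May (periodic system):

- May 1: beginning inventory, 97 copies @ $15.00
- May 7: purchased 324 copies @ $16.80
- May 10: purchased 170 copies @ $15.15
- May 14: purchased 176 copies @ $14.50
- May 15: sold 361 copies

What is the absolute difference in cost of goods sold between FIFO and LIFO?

$510.70

FIFO COGS: 97 @ $15.00 + 264 @ $16.80 = $5,890.20
LIFO COGS: 176 @ $14.50 + 170 @ $15.15 + 15 @ $16.80 = $5,379.50
Difference = |$5,890.20 − $5,379.50| = $510.70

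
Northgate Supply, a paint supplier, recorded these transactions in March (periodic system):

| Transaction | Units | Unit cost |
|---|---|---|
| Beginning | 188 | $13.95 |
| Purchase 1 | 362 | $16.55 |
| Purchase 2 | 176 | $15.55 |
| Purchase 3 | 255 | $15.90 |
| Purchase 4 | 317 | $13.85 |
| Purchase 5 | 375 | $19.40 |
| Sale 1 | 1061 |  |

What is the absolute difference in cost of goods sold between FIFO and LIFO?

FIFO COGS: 188 @ $13.95 + 362 @ $16.55 + 176 @ $15.55 + 255 @ $15.90 + 80 @ $13.85 = $16,513.00
LIFO COGS: 375 @ $19.40 + 317 @ $13.85 + 255 @ $15.90 + 114 @ $15.55 = $17,492.65
Difference = |$16,513.00 − $17,492.65| = $979.65

$979.65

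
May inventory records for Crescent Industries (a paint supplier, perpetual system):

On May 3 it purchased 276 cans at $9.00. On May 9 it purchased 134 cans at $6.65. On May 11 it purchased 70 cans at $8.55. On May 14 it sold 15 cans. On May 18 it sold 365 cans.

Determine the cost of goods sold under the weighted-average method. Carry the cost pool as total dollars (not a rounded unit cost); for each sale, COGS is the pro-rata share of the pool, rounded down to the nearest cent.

After May 3: 276 on hand, pool $2,484.00 (≈ $9.0000 each)
After May 9: 410 on hand, pool $3,375.10 (≈ $8.2320 each)
After May 11: 480 on hand, pool $3,973.60 (≈ $8.2783 each)
May 14, sell 15: 15/480 × $3,973.60 → $124.17
May 18, sell 365: 365/465 × $3,849.43 → $3,021.59
Total COGS = $124.17 + $3,021.59 = $3,145.76
Ending inventory (cost pool remaining) = $827.84

COGS = $3,145.76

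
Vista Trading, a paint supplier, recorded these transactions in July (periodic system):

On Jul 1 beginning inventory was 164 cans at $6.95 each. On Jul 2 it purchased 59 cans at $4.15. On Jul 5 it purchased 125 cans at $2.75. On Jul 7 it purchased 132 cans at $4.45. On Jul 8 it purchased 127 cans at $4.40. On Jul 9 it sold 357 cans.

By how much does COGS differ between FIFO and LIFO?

$352.75

FIFO COGS: 164 @ $6.95 + 59 @ $4.15 + 125 @ $2.75 + 9 @ $4.45 = $1,768.45
LIFO COGS: 127 @ $4.40 + 132 @ $4.45 + 98 @ $2.75 = $1,415.70
Difference = |$1,768.45 − $1,415.70| = $352.75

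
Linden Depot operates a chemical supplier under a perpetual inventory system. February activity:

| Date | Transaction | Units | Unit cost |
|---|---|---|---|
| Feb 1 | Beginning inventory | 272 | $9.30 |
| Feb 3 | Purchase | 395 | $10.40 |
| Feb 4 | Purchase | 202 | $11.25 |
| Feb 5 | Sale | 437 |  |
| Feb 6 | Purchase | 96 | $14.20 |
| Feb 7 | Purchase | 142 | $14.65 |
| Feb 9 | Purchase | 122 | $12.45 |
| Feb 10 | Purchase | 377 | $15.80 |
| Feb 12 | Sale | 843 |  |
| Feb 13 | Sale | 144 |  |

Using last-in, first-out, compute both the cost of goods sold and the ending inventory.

Feb 5, 437 sold [LIFO — newest first]: 202 @ $11.25 + 235 @ $10.40 = $4,716.50
Feb 12, 843 sold [LIFO — newest first]: 377 @ $15.80 + 122 @ $12.45 + 142 @ $14.65 + 96 @ $14.20 + 106 @ $10.40 = $12,021.40
Feb 13, 144 sold [LIFO — newest first]: 54 @ $10.40 + 90 @ $9.30 = $1,398.60
Total COGS = $4,716.50 + $12,021.40 + $1,398.60 = $18,136.50
Ending inventory: 182 @ $9.30 = $1,692.60

COGS = $18,136.50; ending inventory = $1,692.60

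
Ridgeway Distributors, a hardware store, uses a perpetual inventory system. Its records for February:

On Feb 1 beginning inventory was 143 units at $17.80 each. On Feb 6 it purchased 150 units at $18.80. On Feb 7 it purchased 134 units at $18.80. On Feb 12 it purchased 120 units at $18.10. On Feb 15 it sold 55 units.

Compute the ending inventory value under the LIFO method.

Feb 15, 55 sold [LIFO — newest first]: 55 @ $18.10 = $995.50
Ending inventory: 143 @ $17.80 + 150 @ $18.80 + 134 @ $18.80 + 65 @ $18.10 = $9,061.10
Check: goods available $10,056.60 = COGS $995.50 + ending $9,061.10

Ending inventory = $9,061.10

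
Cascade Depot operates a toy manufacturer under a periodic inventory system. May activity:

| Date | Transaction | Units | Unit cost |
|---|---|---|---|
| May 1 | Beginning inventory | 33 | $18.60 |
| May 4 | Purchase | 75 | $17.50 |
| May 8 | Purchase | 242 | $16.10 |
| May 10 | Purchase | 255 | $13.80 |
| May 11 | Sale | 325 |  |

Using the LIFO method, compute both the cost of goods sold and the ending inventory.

May 11, 325 sold [LIFO — newest first]: 255 @ $13.80 + 70 @ $16.10 = $4,646.00
Ending inventory: 33 @ $18.60 + 75 @ $17.50 + 172 @ $16.10 = $4,695.50
Check: goods available $9,341.50 = COGS $4,646.00 + ending $4,695.50

COGS = $4,646.00; ending inventory = $4,695.50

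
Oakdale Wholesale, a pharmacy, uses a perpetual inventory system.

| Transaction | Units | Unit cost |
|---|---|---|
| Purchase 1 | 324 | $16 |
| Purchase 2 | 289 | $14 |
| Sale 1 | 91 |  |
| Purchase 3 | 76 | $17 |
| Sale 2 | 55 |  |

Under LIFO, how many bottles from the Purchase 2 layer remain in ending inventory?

198

Sale 1 (91) [LIFO — newest first]: 91 @ $14 = $1,274
Sale 2 (55) [LIFO — newest first]: 55 @ $17 = $935
Total COGS = $1,274 + $935 = $2,209
Ending inventory: 324 @ $16 + 198 @ $14 + 21 @ $17 = $8,313
Check: goods available $10,522 = COGS $2,209 + ending $8,313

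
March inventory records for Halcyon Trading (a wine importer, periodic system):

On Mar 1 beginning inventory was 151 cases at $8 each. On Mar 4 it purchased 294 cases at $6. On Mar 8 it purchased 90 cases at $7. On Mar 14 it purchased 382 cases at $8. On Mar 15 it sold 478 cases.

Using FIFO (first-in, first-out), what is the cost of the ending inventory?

Mar 15, 478 sold [FIFO — oldest first]: 151 @ $8 + 294 @ $6 + 33 @ $7 = $3,203
Ending inventory: 57 @ $7 + 382 @ $8 = $3,455
Check: goods available $6,658 = COGS $3,203 + ending $3,455

Ending inventory = $3,455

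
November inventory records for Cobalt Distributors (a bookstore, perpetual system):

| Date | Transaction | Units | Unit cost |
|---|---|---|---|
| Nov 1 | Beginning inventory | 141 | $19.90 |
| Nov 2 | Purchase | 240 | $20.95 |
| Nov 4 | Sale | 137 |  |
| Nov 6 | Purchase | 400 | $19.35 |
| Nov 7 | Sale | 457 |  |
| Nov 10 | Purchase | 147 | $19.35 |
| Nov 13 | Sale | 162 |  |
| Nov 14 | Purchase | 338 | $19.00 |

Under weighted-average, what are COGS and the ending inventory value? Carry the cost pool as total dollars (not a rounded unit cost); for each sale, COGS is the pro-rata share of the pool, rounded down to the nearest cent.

COGS = $15,045.94; ending inventory = $9,794.41

After Nov 1: 141 on hand, pool $2,805.90 (≈ $19.9000 each)
After Nov 2: 381 on hand, pool $7,833.90 (≈ $20.5614 each)
Nov 4, sell 137: 137/381 × $7,833.90 → $2,816.91
After Nov 6: 644 on hand, pool $12,756.99 (≈ $19.8090 each)
Nov 7, sell 457: 457/644 × $12,756.99 → $9,052.70
After Nov 10: 334 on hand, pool $6,548.74 (≈ $19.6070 each)
Nov 13, sell 162: 162/334 × $6,548.74 → $3,176.33
After Nov 14: 510 on hand, pool $9,794.41 (≈ $19.2047 each)
Total COGS = $2,816.91 + $9,052.70 + $3,176.33 = $15,045.94
Ending inventory (cost pool remaining) = $9,794.41
Check: goods available $24,840.35 = COGS $15,045.94 + ending $9,794.41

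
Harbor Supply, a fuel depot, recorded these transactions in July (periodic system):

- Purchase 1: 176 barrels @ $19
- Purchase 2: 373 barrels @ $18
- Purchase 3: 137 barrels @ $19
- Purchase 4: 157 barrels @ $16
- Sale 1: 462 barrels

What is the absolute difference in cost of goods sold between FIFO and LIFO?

$353

FIFO COGS: 176 @ $19 + 286 @ $18 = $8,492
LIFO COGS: 157 @ $16 + 137 @ $19 + 168 @ $18 = $8,139
Difference = |$8,492 − $8,139| = $353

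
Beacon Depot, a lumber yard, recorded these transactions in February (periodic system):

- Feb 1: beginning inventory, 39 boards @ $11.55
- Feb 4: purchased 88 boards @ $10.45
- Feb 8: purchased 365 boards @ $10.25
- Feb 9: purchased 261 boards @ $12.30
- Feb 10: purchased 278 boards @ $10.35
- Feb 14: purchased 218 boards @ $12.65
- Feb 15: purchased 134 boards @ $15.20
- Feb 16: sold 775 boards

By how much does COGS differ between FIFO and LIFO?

FIFO COGS: 39 @ $11.55 + 88 @ $10.45 + 365 @ $10.25 + 261 @ $12.30 + 22 @ $10.35 = $8,549.30
LIFO COGS: 134 @ $15.20 + 218 @ $12.65 + 278 @ $10.35 + 145 @ $12.30 = $9,455.30
Difference = |$8,549.30 − $9,455.30| = $906.00

$906.00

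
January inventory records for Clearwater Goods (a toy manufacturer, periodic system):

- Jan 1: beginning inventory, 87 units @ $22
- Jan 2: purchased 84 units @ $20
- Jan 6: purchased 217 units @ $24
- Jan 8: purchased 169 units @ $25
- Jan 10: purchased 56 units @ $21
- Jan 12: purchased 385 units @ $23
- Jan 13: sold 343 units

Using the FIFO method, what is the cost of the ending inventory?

Ending inventory = $15,336

Jan 13, 343 sold [FIFO — oldest first]: 87 @ $22 + 84 @ $20 + 172 @ $24 = $7,722
Ending inventory: 45 @ $24 + 169 @ $25 + 56 @ $21 + 385 @ $23 = $15,336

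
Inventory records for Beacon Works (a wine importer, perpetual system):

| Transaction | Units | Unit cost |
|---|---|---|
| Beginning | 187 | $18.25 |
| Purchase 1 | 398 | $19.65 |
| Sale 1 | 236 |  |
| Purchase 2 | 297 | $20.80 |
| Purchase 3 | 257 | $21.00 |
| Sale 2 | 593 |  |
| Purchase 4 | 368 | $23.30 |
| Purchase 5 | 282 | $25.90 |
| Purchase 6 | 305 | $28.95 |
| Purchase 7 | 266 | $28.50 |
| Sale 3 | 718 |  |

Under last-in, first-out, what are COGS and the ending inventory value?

COGS = $37,196.40; ending inventory = $17,900.60

Sale 1 (236) [LIFO — newest first]: 236 @ $19.65 = $4,637.40
Sale 2 (593) [LIFO — newest first]: 257 @ $21.00 + 297 @ $20.80 + 39 @ $19.65 = $12,340.95
Sale 3 (718) [LIFO — newest first]: 266 @ $28.50 + 305 @ $28.95 + 147 @ $25.90 = $20,218.05
Total COGS = $4,637.40 + $12,340.95 + $20,218.05 = $37,196.40
Ending inventory: 187 @ $18.25 + 123 @ $19.65 + 368 @ $23.30 + 135 @ $25.90 = $17,900.60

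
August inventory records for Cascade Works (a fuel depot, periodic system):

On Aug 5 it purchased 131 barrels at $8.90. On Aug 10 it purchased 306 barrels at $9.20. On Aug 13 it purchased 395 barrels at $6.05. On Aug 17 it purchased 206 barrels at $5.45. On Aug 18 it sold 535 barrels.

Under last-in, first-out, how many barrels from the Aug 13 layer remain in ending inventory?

66

Aug 18, 535 sold [LIFO — newest first]: 206 @ $5.45 + 329 @ $6.05 = $3,113.15
Ending inventory: 131 @ $8.90 + 306 @ $9.20 + 66 @ $6.05 = $4,380.40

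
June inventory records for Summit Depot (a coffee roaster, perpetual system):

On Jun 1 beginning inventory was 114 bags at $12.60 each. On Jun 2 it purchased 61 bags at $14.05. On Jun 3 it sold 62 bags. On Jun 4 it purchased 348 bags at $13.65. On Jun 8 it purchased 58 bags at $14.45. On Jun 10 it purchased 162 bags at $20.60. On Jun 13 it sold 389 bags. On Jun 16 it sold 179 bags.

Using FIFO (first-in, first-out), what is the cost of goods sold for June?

COGS = $8,891.15

Jun 3, 62 sold [FIFO — oldest first]: 62 @ $12.60 = $781.20
Jun 13, 389 sold [FIFO — oldest first]: 52 @ $12.60 + 61 @ $14.05 + 276 @ $13.65 = $5,279.65
Jun 16, 179 sold [FIFO — oldest first]: 72 @ $13.65 + 58 @ $14.45 + 49 @ $20.60 = $2,830.30
Total COGS = $781.20 + $5,279.65 + $2,830.30 = $8,891.15
Ending inventory: 113 @ $20.60 = $2,327.80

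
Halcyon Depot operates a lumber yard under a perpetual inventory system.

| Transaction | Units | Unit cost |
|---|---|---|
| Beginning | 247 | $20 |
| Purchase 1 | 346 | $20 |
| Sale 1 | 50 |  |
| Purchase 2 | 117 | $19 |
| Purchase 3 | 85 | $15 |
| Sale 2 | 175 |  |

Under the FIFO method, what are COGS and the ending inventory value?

Sale 1 (50) [FIFO — oldest first]: 50 @ $20 = $1,000
Sale 2 (175) [FIFO — oldest first]: 175 @ $20 = $3,500
Total COGS = $1,000 + $3,500 = $4,500
Ending inventory: 22 @ $20 + 346 @ $20 + 117 @ $19 + 85 @ $15 = $10,858

COGS = $4,500; ending inventory = $10,858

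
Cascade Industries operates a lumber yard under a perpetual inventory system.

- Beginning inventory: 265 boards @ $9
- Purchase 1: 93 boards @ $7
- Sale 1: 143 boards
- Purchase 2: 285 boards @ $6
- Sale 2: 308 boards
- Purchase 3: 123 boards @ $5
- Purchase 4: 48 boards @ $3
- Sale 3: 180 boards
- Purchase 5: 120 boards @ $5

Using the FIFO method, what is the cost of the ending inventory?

Ending inventory = $1,431

Sale 1 (143) [FIFO — oldest first]: 143 @ $9 = $1,287
Sale 2 (308) [FIFO — oldest first]: 122 @ $9 + 93 @ $7 + 93 @ $6 = $2,307
Sale 3 (180) [FIFO — oldest first]: 180 @ $6 = $1,080
Total COGS = $1,287 + $2,307 + $1,080 = $4,674
Ending inventory: 12 @ $6 + 123 @ $5 + 48 @ $3 + 120 @ $5 = $1,431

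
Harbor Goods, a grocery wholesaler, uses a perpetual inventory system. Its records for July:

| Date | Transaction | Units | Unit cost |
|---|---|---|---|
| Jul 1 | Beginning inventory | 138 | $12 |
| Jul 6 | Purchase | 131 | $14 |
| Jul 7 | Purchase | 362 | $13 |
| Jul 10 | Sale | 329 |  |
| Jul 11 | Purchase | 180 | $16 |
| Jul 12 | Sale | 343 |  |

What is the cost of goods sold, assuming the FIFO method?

COGS = $8,852

Jul 10, 329 sold [FIFO — oldest first]: 138 @ $12 + 131 @ $14 + 60 @ $13 = $4,270
Jul 12, 343 sold [FIFO — oldest first]: 302 @ $13 + 41 @ $16 = $4,582
Total COGS = $4,270 + $4,582 = $8,852
Ending inventory: 139 @ $16 = $2,224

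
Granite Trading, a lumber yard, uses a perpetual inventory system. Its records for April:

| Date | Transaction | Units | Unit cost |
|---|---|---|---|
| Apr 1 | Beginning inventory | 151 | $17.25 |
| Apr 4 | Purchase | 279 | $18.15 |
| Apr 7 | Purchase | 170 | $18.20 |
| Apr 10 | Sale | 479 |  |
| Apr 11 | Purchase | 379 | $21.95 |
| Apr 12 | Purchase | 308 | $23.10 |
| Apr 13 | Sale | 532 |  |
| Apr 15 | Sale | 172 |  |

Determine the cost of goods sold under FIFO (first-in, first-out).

COGS = $23,794.05

Apr 10, 479 sold [FIFO — oldest first]: 151 @ $17.25 + 279 @ $18.15 + 49 @ $18.20 = $8,560.40
Apr 13, 532 sold [FIFO — oldest first]: 121 @ $18.20 + 379 @ $21.95 + 32 @ $23.10 = $11,260.45
Apr 15, 172 sold [FIFO — oldest first]: 172 @ $23.10 = $3,973.20
Total COGS = $8,560.40 + $11,260.45 + $3,973.20 = $23,794.05
Ending inventory: 104 @ $23.10 = $2,402.40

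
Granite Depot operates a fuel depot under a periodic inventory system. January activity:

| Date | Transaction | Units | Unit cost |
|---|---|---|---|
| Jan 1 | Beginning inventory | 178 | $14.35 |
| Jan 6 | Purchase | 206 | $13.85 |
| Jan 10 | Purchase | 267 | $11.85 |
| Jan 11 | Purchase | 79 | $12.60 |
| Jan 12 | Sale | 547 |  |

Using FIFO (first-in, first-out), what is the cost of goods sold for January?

Jan 12, 547 sold [FIFO — oldest first]: 178 @ $14.35 + 206 @ $13.85 + 163 @ $11.85 = $7,338.95
Ending inventory: 104 @ $11.85 + 79 @ $12.60 = $2,227.80

COGS = $7,338.95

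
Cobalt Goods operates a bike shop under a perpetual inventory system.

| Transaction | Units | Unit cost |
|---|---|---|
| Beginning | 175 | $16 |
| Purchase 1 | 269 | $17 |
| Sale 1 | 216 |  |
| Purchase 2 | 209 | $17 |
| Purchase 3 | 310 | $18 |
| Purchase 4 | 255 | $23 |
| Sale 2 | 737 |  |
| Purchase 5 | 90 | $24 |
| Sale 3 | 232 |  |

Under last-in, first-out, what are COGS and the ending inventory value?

Sale 1 (216) [LIFO — newest first]: 216 @ $17 = $3,672
Sale 2 (737) [LIFO — newest first]: 255 @ $23 + 310 @ $18 + 172 @ $17 = $14,369
Sale 3 (232) [LIFO — newest first]: 90 @ $24 + 37 @ $17 + 53 @ $17 + 52 @ $16 = $4,522
Total COGS = $3,672 + $14,369 + $4,522 = $22,563
Ending inventory: 123 @ $16 = $1,968

COGS = $22,563; ending inventory = $1,968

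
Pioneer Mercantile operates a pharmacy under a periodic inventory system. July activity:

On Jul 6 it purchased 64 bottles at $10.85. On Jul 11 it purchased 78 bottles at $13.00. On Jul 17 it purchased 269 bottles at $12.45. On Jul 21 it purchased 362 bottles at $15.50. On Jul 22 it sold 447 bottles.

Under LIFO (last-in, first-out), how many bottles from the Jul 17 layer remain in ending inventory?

Jul 22, 447 sold [LIFO — newest first]: 362 @ $15.50 + 85 @ $12.45 = $6,669.25
Ending inventory: 64 @ $10.85 + 78 @ $13.00 + 184 @ $12.45 = $3,999.20
Check: goods available $10,668.45 = COGS $6,669.25 + ending $3,999.20

184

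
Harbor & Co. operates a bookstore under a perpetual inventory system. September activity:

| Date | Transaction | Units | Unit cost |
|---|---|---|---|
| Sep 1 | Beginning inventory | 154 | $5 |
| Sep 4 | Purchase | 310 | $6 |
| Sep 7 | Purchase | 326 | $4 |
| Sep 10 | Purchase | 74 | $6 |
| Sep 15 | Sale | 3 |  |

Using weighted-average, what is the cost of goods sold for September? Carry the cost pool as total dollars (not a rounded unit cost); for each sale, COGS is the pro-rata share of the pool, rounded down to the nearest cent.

COGS = $15.20

After Sep 1: 154 on hand, pool $770.00 (≈ $5.0000 each)
After Sep 4: 464 on hand, pool $2,630.00 (≈ $5.6681 each)
After Sep 7: 790 on hand, pool $3,934.00 (≈ $4.9797 each)
After Sep 10: 864 on hand, pool $4,378.00 (≈ $5.0671 each)
Sep 15, sell 3: 3/864 × $4,378.00 → $15.20
Ending inventory (cost pool remaining) = $4,362.80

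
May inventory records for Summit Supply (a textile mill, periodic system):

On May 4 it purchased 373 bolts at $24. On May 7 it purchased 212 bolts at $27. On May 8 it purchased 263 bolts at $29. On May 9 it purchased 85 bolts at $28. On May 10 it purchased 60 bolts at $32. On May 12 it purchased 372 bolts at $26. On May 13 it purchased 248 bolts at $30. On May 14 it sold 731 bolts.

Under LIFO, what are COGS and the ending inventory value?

COGS = $20,460; ending inventory = $23,255

May 14, 731 sold [LIFO — newest first]: 248 @ $30 + 372 @ $26 + 60 @ $32 + 51 @ $28 = $20,460
Ending inventory: 373 @ $24 + 212 @ $27 + 263 @ $29 + 34 @ $28 = $23,255
Check: goods available $43,715 = COGS $20,460 + ending $23,255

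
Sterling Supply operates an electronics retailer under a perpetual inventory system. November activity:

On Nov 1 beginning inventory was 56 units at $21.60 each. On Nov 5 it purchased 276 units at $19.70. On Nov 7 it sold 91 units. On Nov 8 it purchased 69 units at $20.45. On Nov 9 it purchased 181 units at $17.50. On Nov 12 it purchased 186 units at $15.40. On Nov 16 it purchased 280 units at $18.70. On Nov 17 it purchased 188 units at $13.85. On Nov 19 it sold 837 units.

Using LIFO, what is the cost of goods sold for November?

COGS = $15,705.30

Nov 7, 91 sold [LIFO — newest first]: 91 @ $19.70 = $1,792.70
Nov 19, 837 sold [LIFO — newest first]: 188 @ $13.85 + 280 @ $18.70 + 186 @ $15.40 + 181 @ $17.50 + 2 @ $20.45 = $13,912.60
Total COGS = $1,792.70 + $13,912.60 = $15,705.30
Ending inventory: 56 @ $21.60 + 185 @ $19.70 + 67 @ $20.45 = $6,224.25
Check: goods available $21,929.55 = COGS $15,705.30 + ending $6,224.25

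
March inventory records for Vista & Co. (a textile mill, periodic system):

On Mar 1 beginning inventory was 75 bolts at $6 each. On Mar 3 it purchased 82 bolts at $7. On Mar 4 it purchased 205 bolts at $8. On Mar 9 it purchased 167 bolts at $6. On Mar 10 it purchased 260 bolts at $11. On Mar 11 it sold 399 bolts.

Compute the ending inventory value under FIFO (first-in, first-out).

Mar 11, 399 sold [FIFO — oldest first]: 75 @ $6 + 82 @ $7 + 205 @ $8 + 37 @ $6 = $2,886
Ending inventory: 130 @ $6 + 260 @ $11 = $3,640

Ending inventory = $3,640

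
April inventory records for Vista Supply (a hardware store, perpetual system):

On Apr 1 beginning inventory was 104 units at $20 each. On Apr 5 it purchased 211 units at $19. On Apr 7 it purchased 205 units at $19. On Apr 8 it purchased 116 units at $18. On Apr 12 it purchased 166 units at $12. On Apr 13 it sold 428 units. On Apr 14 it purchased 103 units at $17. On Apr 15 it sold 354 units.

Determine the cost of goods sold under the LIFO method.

Apr 13, 428 sold [LIFO — newest first]: 166 @ $12 + 116 @ $18 + 146 @ $19 = $6,854
Apr 15, 354 sold [LIFO — newest first]: 103 @ $17 + 59 @ $19 + 192 @ $19 = $6,520
Total COGS = $6,854 + $6,520 = $13,374
Ending inventory: 104 @ $20 + 19 @ $19 = $2,441

COGS = $13,374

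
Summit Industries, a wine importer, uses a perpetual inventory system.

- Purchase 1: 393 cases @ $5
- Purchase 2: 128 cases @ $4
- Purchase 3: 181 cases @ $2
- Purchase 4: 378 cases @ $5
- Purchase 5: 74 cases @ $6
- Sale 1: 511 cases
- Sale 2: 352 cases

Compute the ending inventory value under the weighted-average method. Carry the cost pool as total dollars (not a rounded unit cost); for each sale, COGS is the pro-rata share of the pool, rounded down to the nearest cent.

After Purchase 1: 393 on hand, pool $1,965.00 (≈ $5.0000 each)
After Purchase 2: 521 on hand, pool $2,477.00 (≈ $4.7543 each)
After Purchase 3: 702 on hand, pool $2,839.00 (≈ $4.0442 each)
After Purchase 4: 1080 on hand, pool $4,729.00 (≈ $4.3787 each)
After Purchase 5: 1154 on hand, pool $5,173.00 (≈ $4.4827 each)
Sale 1, sell 511: 511/1154 × $5,173.00 → $2,290.64
Sale 2, sell 352: 352/643 × $2,882.36 → $1,577.90
Total COGS = $2,290.64 + $1,577.90 = $3,868.54
Ending inventory (cost pool remaining) = $1,304.46

Ending inventory = $1,304.46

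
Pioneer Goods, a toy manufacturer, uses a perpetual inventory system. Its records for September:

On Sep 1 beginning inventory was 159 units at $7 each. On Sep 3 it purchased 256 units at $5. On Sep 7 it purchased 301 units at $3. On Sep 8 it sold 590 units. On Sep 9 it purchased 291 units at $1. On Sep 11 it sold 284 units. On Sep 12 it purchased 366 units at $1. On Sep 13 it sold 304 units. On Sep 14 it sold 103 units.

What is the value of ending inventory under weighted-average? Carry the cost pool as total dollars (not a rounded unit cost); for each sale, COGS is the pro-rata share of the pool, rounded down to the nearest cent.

Ending inventory = $118.71

After Sep 1: 159 on hand, pool $1,113.00 (≈ $7.0000 each)
After Sep 3: 415 on hand, pool $2,393.00 (≈ $5.7663 each)
After Sep 7: 716 on hand, pool $3,296.00 (≈ $4.6034 each)
Sep 8, sell 590: 590/716 × $3,296.00 → $2,715.97
After Sep 9: 417 on hand, pool $871.03 (≈ $2.0888 each)
Sep 11, sell 284: 284/417 × $871.03 → $593.21
After Sep 12: 499 on hand, pool $643.82 (≈ $1.2902 each)
Sep 13, sell 304: 304/499 × $643.82 → $392.22
Sep 14, sell 103: 103/195 × $251.60 → $132.89
Total COGS = $2,715.97 + $593.21 + $392.22 + $132.89 = $3,834.29
Ending inventory (cost pool remaining) = $118.71
Check: goods available $3,953.00 = COGS $3,834.29 + ending $118.71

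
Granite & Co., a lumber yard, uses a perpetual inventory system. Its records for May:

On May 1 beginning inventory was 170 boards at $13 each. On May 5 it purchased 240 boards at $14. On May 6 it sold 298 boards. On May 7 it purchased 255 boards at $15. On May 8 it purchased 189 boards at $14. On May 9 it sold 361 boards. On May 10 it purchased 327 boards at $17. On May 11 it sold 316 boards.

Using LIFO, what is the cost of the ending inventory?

May 6, 298 sold [LIFO — newest first]: 240 @ $14 + 58 @ $13 = $4,114
May 9, 361 sold [LIFO — newest first]: 189 @ $14 + 172 @ $15 = $5,226
May 11, 316 sold [LIFO — newest first]: 316 @ $17 = $5,372
Total COGS = $4,114 + $5,226 + $5,372 = $14,712
Ending inventory: 112 @ $13 + 83 @ $15 + 11 @ $17 = $2,888

Ending inventory = $2,888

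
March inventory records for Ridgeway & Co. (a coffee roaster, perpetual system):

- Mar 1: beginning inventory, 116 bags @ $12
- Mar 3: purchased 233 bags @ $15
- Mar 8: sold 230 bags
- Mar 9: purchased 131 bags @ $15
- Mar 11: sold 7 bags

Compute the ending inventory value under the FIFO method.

Mar 8, 230 sold [FIFO — oldest first]: 116 @ $12 + 114 @ $15 = $3,102
Mar 11, 7 sold [FIFO — oldest first]: 7 @ $15 = $105
Total COGS = $3,102 + $105 = $3,207
Ending inventory: 112 @ $15 + 131 @ $15 = $3,645
Check: goods available $6,852 = COGS $3,207 + ending $3,645

Ending inventory = $3,645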